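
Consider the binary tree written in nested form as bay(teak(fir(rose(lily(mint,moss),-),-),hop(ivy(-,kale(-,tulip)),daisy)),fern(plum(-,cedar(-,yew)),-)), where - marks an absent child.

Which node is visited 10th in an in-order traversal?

hop

In-order visits the left subtree, then the node, then the right subtree.
At bay: go left to teak.
  At teak: go left to fir.
    At fir: go left to rose.
      At rose: go left to lily.
        At lily: go left to mint.
          mint is a leaf — visit mint.
        Visit lily.
        At lily: go right to moss.
          moss is a leaf — visit moss.
      Visit rose.
      At rose: no right child.
    Visit fir.
    At fir: no right child.
  Visit teak.
  At teak: go right to hop.
    At hop: go left to ivy.
      At ivy: no left child.
      Visit ivy.
      At ivy: go right to kale.
        At kale: no left child.
        Visit kale.
        At kale: go right to tulip.
          tulip is a leaf — visit tulip.
    Visit hop.
    At hop: go right to daisy.
      daisy is a leaf — visit daisy.
Visit bay.
At bay: go right to fern.
  At fern: go left to plum.
    At plum: no left child.
    Visit plum.
    At plum: go right to cedar.
      At cedar: no left child.
      Visit cedar.
      At cedar: go right to yew.
        yew is a leaf — visit yew.
  Visit fern.
  At fern: no right child.
Full in-order sequence: mint, lily, moss, rose, fir, teak, ivy, kale, tulip, hop, daisy, bay, plum, cedar, yew, fern.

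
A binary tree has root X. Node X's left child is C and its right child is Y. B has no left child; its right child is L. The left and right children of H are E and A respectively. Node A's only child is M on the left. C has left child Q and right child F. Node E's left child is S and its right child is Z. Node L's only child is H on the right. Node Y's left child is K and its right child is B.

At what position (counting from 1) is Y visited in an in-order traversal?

6

In-order visits the left subtree, then the node, then the right subtree.
At X: go left to C.
  At C: go left to Q.
    Q is a leaf — visit Q.
  Visit C.
  At C: go right to F.
    F is a leaf — visit F.
Visit X.
At X: go right to Y.
  At Y: go left to K.
    K is a leaf — visit K.
  Visit Y.
  At Y: go right to B.
    At B: no left child.
    Visit B.
    At B: go right to L.
      At L: no left child.
      Visit L.
      At L: go right to H.
        At H: go left to E.
          At E: go left to S.
            S is a leaf — visit S.
          Visit E.
          At E: go right to Z.
            Z is a leaf — visit Z.
        Visit H.
        At H: go right to A.
          At A: go left to M.
            M is a leaf — visit M.
          Visit A.
          At A: no right child.
Full in-order sequence: Q, C, F, X, K, Y, B, L, S, E, Z, H, M, A.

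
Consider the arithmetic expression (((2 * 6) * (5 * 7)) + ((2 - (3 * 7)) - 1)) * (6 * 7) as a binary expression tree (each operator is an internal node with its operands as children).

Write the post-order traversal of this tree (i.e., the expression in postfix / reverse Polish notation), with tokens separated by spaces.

2 6 * 5 7 * * 2 3 7 * - 1 - + 6 7 * *

Post-order on an expression tree gives postfix notation: for each operator, emit left operand, right operand, then the operator.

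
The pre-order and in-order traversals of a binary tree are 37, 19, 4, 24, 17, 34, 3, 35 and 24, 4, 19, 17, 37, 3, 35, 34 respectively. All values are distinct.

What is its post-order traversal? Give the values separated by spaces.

The first element of pre-order is the root; it splits in-order into left and right subtrees.
Root 37: left subtree has 4 nodes {24, 4, 19, 17}, right has 3 {3, 35, 34}.
  Root 19: left subtree has 2 nodes {24, 4}, right has 1 {17}.
    Root 4: left subtree has 1 node {24}, right has 0 { }.
  Root 34: left subtree has 2 nodes {3, 35}, right has 0 { }.
    Root 3: left subtree has 0 nodes { }, right has 1 {35}.

24 4 17 19 35 3 34 37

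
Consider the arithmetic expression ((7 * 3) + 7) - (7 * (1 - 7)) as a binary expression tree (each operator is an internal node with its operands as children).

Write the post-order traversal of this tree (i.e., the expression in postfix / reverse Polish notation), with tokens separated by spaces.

Post-order on an expression tree gives postfix notation: for each operator, emit left operand, right operand, then the operator.

7 3 * 7 + 7 1 7 - * -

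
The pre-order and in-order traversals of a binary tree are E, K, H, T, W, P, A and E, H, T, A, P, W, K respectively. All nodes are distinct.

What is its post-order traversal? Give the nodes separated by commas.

The first element of pre-order is the root; it splits in-order into left and right subtrees.
Root E: left subtree has 0 nodes { }, right has 6 {H, T, A, P, W, K}.
  Root K: left subtree has 5 nodes {H, T, A, P, W}, right has 0 { }.
    Root H: left subtree has 0 nodes { }, right has 4 {T, A, P, W}.
      Root T: left subtree has 0 nodes { }, right has 3 {A, P, W}.
        Root W: left subtree has 2 nodes {A, P}, right has 0 { }.
          Root P: left subtree has 1 node {A}, right has 0 { }.

A, P, W, T, H, K, E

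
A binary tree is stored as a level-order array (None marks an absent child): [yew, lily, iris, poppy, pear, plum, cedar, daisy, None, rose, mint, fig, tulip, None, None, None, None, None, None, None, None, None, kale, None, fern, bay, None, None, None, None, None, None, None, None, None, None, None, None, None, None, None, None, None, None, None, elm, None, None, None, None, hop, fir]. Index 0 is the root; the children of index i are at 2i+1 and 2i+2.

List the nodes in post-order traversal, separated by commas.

daisy, poppy, rose, elm, kale, mint, pear, lily, hop, fern, fig, fir, bay, tulip, plum, cedar, iris, yew

Post-order visits the left subtree, then the right subtree, then the node.
At yew: go left to lily.
  At lily: go left to poppy.
    At poppy: go left to daisy.
      daisy is a leaf — visit daisy.
    At poppy: no right child.
    Visit poppy.
  At lily: go right to pear.
    At pear: go left to rose.
      rose is a leaf — visit rose.
    At pear: go right to mint.
      At mint: no left child.
      At mint: go right to kale.
        At kale: go left to elm.
          elm is a leaf — visit elm.
        At kale: no right child.
        Visit kale.
      Visit mint.
    Visit pear.
  Visit lily.
At yew: go right to iris.
  At iris: go left to plum.
    At plum: go left to fig.
      At fig: no left child.
      At fig: go right to fern.
        At fern: no left child.
        At fern: go right to hop.
          hop is a leaf — visit hop.
        Visit fern.
      Visit fig.
    At plum: go right to tulip.
      At tulip: go left to bay.
        At bay: go left to fir.
          fir is a leaf — visit fir.
        At bay: no right child.
        Visit bay.
      At tulip: no right child.
      Visit tulip.
    Visit plum.
  At iris: go right to cedar.
    cedar is a leaf — visit cedar.
  Visit iris.
Visit yew.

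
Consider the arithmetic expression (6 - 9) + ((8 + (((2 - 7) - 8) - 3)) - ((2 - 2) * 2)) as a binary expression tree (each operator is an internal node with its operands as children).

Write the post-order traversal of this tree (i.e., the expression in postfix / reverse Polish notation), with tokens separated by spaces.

Post-order on an expression tree gives postfix notation: for each operator, emit left operand, right operand, then the operator.

6 9 - 8 2 7 - 8 - 3 - + 2 2 - 2 * - +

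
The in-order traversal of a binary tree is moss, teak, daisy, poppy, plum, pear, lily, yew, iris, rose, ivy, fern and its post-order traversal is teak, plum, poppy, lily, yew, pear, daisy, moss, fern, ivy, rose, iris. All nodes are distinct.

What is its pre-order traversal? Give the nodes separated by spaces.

The last element of post-order is the root; it splits in-order into left and right subtrees.
Root iris: left subtree has 8 nodes {moss, teak, daisy, poppy, plum, pear, lily, yew}, right has 3 {rose, ivy, fern}.
  Root moss: left subtree has 0 nodes { }, right has 7 {teak, daisy, poppy, plum, pear, lily, yew}.
    Root daisy: left subtree has 1 node {teak}, right has 5 {poppy, plum, pear, lily, yew}.
      Root pear: left subtree has 2 nodes {poppy, plum}, right has 2 {lily, yew}.
        Root poppy: left subtree has 0 nodes { }, right has 1 {plum}.
        Root yew: left subtree has 1 node {lily}, right has 0 { }.
  Root rose: left subtree has 0 nodes { }, right has 2 {ivy, fern}.
    Root ivy: left subtree has 0 nodes { }, right has 1 {fern}.

iris moss daisy teak pear poppy plum yew lily rose ivy fern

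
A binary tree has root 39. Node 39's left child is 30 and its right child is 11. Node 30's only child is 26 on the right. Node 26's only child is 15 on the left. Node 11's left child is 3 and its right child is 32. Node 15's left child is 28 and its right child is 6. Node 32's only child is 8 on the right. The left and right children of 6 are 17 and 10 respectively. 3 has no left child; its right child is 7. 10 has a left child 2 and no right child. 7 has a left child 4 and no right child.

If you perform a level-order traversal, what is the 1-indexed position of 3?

5

Level-order visits nodes level by level from the root, left to right within each level.
Level 0: 39
Level 1: 30, 11
Level 2: 26, 3, 32
Level 3: 15, 7, 8
Level 4: 28, 6, 4
Level 5: 17, 10
Level 6: 2
Full level-order sequence: 39, 30, 11, 26, 3, 32, 15, 7, 8, 28, 6, 4, 17, 10, 2.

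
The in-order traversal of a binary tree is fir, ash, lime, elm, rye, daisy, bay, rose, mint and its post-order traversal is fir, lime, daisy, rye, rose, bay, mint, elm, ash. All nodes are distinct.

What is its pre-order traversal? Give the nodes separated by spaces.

ash fir elm lime mint bay rye daisy rose

The last element of post-order is the root; it splits in-order into left and right subtrees.
Root ash: left subtree has 1 node {fir}, right has 7 {lime, elm, rye, daisy, bay, rose, mint}.
  Root elm: left subtree has 1 node {lime}, right has 5 {rye, daisy, bay, rose, mint}.
    Root mint: left subtree has 4 nodes {rye, daisy, bay, rose}, right has 0 { }.
      Root bay: left subtree has 2 nodes {rye, daisy}, right has 1 {rose}.
        Root rye: left subtree has 0 nodes { }, right has 1 {daisy}.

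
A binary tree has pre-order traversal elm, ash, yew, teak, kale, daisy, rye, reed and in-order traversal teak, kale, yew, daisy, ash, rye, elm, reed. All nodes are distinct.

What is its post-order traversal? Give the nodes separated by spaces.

kale teak daisy yew rye ash reed elm

The first element of pre-order is the root; it splits in-order into left and right subtrees.
Root elm: left subtree has 6 nodes {teak, kale, yew, daisy, ash, rye}, right has 1 {reed}.
  Root ash: left subtree has 4 nodes {teak, kale, yew, daisy}, right has 1 {rye}.
    Root yew: left subtree has 2 nodes {teak, kale}, right has 1 {daisy}.
      Root teak: left subtree has 0 nodes { }, right has 1 {kale}.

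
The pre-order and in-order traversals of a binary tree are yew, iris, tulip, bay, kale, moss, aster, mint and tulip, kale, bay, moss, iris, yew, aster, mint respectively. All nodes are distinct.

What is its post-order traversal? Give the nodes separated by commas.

kale, moss, bay, tulip, iris, mint, aster, yew

The first element of pre-order is the root; it splits in-order into left and right subtrees.
Root yew: left subtree has 5 nodes {tulip, kale, bay, moss, iris}, right has 2 {aster, mint}.
  Root iris: left subtree has 4 nodes {tulip, kale, bay, moss}, right has 0 { }.
    Root tulip: left subtree has 0 nodes { }, right has 3 {kale, bay, moss}.
      Root bay: left subtree has 1 node {kale}, right has 1 {moss}.
  Root aster: left subtree has 0 nodes { }, right has 1 {mint}.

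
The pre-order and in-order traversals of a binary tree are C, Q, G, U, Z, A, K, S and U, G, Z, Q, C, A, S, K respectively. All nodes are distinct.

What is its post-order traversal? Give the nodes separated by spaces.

U Z G Q S K A C

The first element of pre-order is the root; it splits in-order into left and right subtrees.
Root C: left subtree has 4 nodes {U, G, Z, Q}, right has 3 {A, S, K}.
  Root Q: left subtree has 3 nodes {U, G, Z}, right has 0 { }.
    Root G: left subtree has 1 node {U}, right has 1 {Z}.
  Root A: left subtree has 0 nodes { }, right has 2 {S, K}.
    Root K: left subtree has 1 node {S}, right has 0 { }.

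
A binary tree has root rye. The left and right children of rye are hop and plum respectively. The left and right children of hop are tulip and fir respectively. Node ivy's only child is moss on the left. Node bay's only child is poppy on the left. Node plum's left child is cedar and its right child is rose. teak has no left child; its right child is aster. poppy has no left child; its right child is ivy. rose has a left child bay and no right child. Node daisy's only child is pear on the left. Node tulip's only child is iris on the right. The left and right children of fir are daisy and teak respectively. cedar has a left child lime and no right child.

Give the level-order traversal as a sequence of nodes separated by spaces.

rye hop plum tulip fir cedar rose iris daisy teak lime bay pear aster poppy ivy moss

Level-order visits nodes level by level from the root, left to right within each level.
Level 0: rye
Level 1: hop, plum
Level 2: tulip, fir, cedar, rose
Level 3: iris, daisy, teak, lime, bay
Level 4: pear, aster, poppy
Level 5: ivy
Level 6: moss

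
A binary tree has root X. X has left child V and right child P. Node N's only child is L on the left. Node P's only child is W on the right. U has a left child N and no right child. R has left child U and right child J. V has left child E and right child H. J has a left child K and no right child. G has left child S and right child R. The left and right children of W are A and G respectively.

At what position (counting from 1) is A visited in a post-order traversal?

4

Post-order visits the left subtree, then the right subtree, then the node.
At X: go left to V.
  At V: go left to E.
    E is a leaf — visit E.
  At V: go right to H.
    H is a leaf — visit H.
  Visit V.
At X: go right to P.
  At P: no left child.
  At P: go right to W.
    At W: go left to A.
      A is a leaf — visit A.
    At W: go right to G.
      At G: go left to S.
        S is a leaf — visit S.
      At G: go right to R.
        At R: go left to U.
          At U: go left to N.
            At N: go left to L.
              L is a leaf — visit L.
            At N: no right child.
            Visit N.
          At U: no right child.
          Visit U.
        At R: go right to J.
          At J: go left to K.
            K is a leaf — visit K.
          At J: no right child.
          Visit J.
        Visit R.
      Visit G.
    Visit W.
  Visit P.
Visit X.
Full post-order sequence: E, H, V, A, S, L, N, U, K, J, R, G, W, P, X.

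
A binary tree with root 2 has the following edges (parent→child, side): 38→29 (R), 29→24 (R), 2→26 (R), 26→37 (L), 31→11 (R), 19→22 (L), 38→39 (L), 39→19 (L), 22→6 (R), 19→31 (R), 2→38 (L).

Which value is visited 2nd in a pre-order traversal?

Pre-order visits the node, then its left subtree, then its right subtree.
Visit 2.
At 2: go left to 38.
  Visit 38.
  At 38: go left to 39.
    Visit 39.
    At 39: go left to 19.
      Visit 19.
      At 19: go left to 22.
        Visit 22.
        At 22: no left child.
        At 22: go right to 6.
          6 is a leaf — visit 6.
      At 19: go right to 31.
        Visit 31.
        At 31: no left child.
        At 31: go right to 11.
          11 is a leaf — visit 11.
    At 39: no right child.
  At 38: go right to 29.
    Visit 29.
    At 29: no left child.
    At 29: go right to 24.
      24 is a leaf — visit 24.
At 2: go right to 26.
  Visit 26.
  At 26: go left to 37.
    37 is a leaf — visit 37.
  At 26: no right child.
Full pre-order sequence: 2, 38, 39, 19, 22, 6, 31, 11, 29, 24, 26, 37.

38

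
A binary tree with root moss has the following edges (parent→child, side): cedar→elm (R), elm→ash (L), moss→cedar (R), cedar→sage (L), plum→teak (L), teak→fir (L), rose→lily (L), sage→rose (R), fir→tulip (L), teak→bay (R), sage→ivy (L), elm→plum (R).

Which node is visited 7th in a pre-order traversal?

elm

Pre-order visits the node, then its left subtree, then its right subtree.
Visit moss.
At moss: no left child.
At moss: go right to cedar.
  Visit cedar.
  At cedar: go left to sage.
    Visit sage.
    At sage: go left to ivy.
      ivy is a leaf — visit ivy.
    At sage: go right to rose.
      Visit rose.
      At rose: go left to lily.
        lily is a leaf — visit lily.
      At rose: no right child.
  At cedar: go right to elm.
    Visit elm.
    At elm: go left to ash.
      ash is a leaf — visit ash.
    At elm: go right to plum.
      Visit plum.
      At plum: go left to teak.
        Visit teak.
        At teak: go left to fir.
          Visit fir.
          At fir: go left to tulip.
            tulip is a leaf — visit tulip.
          At fir: no right child.
        At teak: go right to bay.
          bay is a leaf — visit bay.
      At plum: no right child.
Full pre-order sequence: moss, cedar, sage, ivy, rose, lily, elm, ash, plum, teak, fir, tulip, bay.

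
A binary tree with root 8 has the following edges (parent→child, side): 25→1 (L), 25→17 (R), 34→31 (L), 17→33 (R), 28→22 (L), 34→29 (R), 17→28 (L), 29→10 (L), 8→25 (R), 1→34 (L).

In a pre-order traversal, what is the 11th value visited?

Pre-order visits the node, then its left subtree, then its right subtree.
Visit 8.
At 8: no left child.
At 8: go right to 25.
  Visit 25.
  At 25: go left to 1.
    Visit 1.
    At 1: go left to 34.
      Visit 34.
      At 34: go left to 31.
        31 is a leaf — visit 31.
      At 34: go right to 29.
        Visit 29.
        At 29: go left to 10.
          10 is a leaf — visit 10.
        At 29: no right child.
    At 1: no right child.
  At 25: go right to 17.
    Visit 17.
    At 17: go left to 28.
      Visit 28.
      At 28: go left to 22.
        22 is a leaf — visit 22.
      At 28: no right child.
    At 17: go right to 33.
      33 is a leaf — visit 33.
Full pre-order sequence: 8, 25, 1, 34, 31, 29, 10, 17, 28, 22, 33.

33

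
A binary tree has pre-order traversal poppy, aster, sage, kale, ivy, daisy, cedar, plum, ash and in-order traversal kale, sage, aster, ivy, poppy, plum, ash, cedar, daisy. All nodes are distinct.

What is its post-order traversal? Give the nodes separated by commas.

kale, sage, ivy, aster, ash, plum, cedar, daisy, poppy

The first element of pre-order is the root; it splits in-order into left and right subtrees.
Root poppy: left subtree has 4 nodes {kale, sage, aster, ivy}, right has 4 {plum, ash, cedar, daisy}.
  Root aster: left subtree has 2 nodes {kale, sage}, right has 1 {ivy}.
    Root sage: left subtree has 1 node {kale}, right has 0 { }.
  Root daisy: left subtree has 3 nodes {plum, ash, cedar}, right has 0 { }.
    Root cedar: left subtree has 2 nodes {plum, ash}, right has 0 { }.
      Root plum: left subtree has 0 nodes { }, right has 1 {ash}.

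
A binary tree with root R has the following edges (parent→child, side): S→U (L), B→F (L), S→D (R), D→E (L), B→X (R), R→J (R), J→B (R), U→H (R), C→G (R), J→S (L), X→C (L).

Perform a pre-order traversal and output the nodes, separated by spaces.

R J S U H D E B F X C G

Pre-order visits the node, then its left subtree, then its right subtree.
Visit R.
At R: no left child.
At R: go right to J.
  Visit J.
  At J: go left to S.
    Visit S.
    At S: go left to U.
      Visit U.
      At U: no left child.
      At U: go right to H.
        H is a leaf — visit H.
    At S: go right to D.
      Visit D.
      At D: go left to E.
        E is a leaf — visit E.
      At D: no right child.
  At J: go right to B.
    Visit B.
    At B: go left to F.
      F is a leaf — visit F.
    At B: go right to X.
      Visit X.
      At X: go left to C.
        Visit C.
        At C: no left child.
        At C: go right to G.
          G is a leaf — visit G.
      At X: no right child.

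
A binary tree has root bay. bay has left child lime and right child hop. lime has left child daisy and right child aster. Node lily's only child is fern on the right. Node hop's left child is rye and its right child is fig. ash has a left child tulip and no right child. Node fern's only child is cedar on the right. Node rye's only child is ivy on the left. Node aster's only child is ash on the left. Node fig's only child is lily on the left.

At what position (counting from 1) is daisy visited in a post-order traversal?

Post-order visits the left subtree, then the right subtree, then the node.
At bay: go left to lime.
  At lime: go left to daisy.
    daisy is a leaf — visit daisy.
  At lime: go right to aster.
    At aster: go left to ash.
      At ash: go left to tulip.
        tulip is a leaf — visit tulip.
      At ash: no right child.
      Visit ash.
    At aster: no right child.
    Visit aster.
  Visit lime.
At bay: go right to hop.
  At hop: go left to rye.
    At rye: go left to ivy.
      ivy is a leaf — visit ivy.
    At rye: no right child.
    Visit rye.
  At hop: go right to fig.
    At fig: go left to lily.
      At lily: no left child.
      At lily: go right to fern.
        At fern: no left child.
        At fern: go right to cedar.
          cedar is a leaf — visit cedar.
        Visit fern.
      Visit lily.
    At fig: no right child.
    Visit fig.
  Visit hop.
Visit bay.
Full post-order sequence: daisy, tulip, ash, aster, lime, ivy, rye, cedar, fern, lily, fig, hop, bay.

1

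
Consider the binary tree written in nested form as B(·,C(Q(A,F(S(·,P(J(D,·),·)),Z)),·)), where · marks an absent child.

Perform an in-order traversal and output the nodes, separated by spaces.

In-order visits the left subtree, then the node, then the right subtree.
At B: no left child.
Visit B.
At B: go right to C.
  At C: go left to Q.
    At Q: go left to A.
      A is a leaf — visit A.
    Visit Q.
    At Q: go right to F.
      At F: go left to S.
        At S: no left child.
        Visit S.
        At S: go right to P.
          At P: go left to J.
            At J: go left to D.
              D is a leaf — visit D.
            Visit J.
            At J: no right child.
          Visit P.
          At P: no right child.
      Visit F.
      At F: go right to Z.
        Z is a leaf — visit Z.
  Visit C.
  At C: no right child.

B A Q S D J P F Z C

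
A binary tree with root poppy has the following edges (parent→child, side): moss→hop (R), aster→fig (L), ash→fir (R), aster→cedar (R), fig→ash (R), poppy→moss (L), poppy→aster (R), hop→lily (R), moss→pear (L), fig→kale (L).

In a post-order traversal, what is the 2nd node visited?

lily

Post-order visits the left subtree, then the right subtree, then the node.
At poppy: go left to moss.
  At moss: go left to pear.
    pear is a leaf — visit pear.
  At moss: go right to hop.
    At hop: no left child.
    At hop: go right to lily.
      lily is a leaf — visit lily.
    Visit hop.
  Visit moss.
At poppy: go right to aster.
  At aster: go left to fig.
    At fig: go left to kale.
      kale is a leaf — visit kale.
    At fig: go right to ash.
      At ash: no left child.
      At ash: go right to fir.
        fir is a leaf — visit fir.
      Visit ash.
    Visit fig.
  At aster: go right to cedar.
    cedar is a leaf — visit cedar.
  Visit aster.
Visit poppy.
Full post-order sequence: pear, lily, hop, moss, kale, fir, ash, fig, cedar, aster, poppy.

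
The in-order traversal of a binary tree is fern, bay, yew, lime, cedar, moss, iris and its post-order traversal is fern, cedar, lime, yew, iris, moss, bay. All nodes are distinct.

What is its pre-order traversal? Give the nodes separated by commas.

The last element of post-order is the root; it splits in-order into left and right subtrees.
Root bay: left subtree has 1 node {fern}, right has 5 {yew, lime, cedar, moss, iris}.
  Root moss: left subtree has 3 nodes {yew, lime, cedar}, right has 1 {iris}.
    Root yew: left subtree has 0 nodes { }, right has 2 {lime, cedar}.
      Root lime: left subtree has 0 nodes { }, right has 1 {cedar}.

bay, fern, moss, yew, lime, cedar, iris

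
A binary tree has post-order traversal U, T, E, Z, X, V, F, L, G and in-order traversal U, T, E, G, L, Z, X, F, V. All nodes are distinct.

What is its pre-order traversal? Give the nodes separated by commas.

The last element of post-order is the root; it splits in-order into left and right subtrees.
Root G: left subtree has 3 nodes {U, T, E}, right has 5 {L, Z, X, F, V}.
  Root E: left subtree has 2 nodes {U, T}, right has 0 { }.
    Root T: left subtree has 1 node {U}, right has 0 { }.
  Root L: left subtree has 0 nodes { }, right has 4 {Z, X, F, V}.
    Root F: left subtree has 2 nodes {Z, X}, right has 1 {V}.
      Root X: left subtree has 1 node {Z}, right has 0 { }.

G, E, T, U, L, F, X, Z, V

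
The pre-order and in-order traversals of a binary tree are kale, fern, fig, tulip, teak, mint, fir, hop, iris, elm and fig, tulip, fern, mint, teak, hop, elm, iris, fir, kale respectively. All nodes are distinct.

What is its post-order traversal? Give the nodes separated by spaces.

The first element of pre-order is the root; it splits in-order into left and right subtrees.
Root kale: left subtree has 9 nodes {fig, tulip, fern, mint, teak, hop, elm, iris, fir}, right has 0 { }.
  Root fern: left subtree has 2 nodes {fig, tulip}, right has 6 {mint, teak, hop, elm, iris, fir}.
    Root fig: left subtree has 0 nodes { }, right has 1 {tulip}.
    Root teak: left subtree has 1 node {mint}, right has 4 {hop, elm, iris, fir}.
      Root fir: left subtree has 3 nodes {hop, elm, iris}, right has 0 { }.
        Root hop: left subtree has 0 nodes { }, right has 2 {elm, iris}.
          Root iris: left subtree has 1 node {elm}, right has 0 { }.

tulip fig mint elm iris hop fir teak fern kale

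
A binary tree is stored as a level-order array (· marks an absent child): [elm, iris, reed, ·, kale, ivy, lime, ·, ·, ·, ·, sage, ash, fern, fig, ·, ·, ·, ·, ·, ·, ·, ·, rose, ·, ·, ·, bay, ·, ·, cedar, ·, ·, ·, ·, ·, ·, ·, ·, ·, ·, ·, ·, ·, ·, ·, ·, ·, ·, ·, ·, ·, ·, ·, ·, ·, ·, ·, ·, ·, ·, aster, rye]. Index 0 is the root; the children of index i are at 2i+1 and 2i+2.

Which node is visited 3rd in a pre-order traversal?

kale

Pre-order visits the node, then its left subtree, then its right subtree.
Visit elm.
At elm: go left to iris.
  Visit iris.
  At iris: no left child.
  At iris: go right to kale.
    kale is a leaf — visit kale.
At elm: go right to reed.
  Visit reed.
  At reed: go left to ivy.
    Visit ivy.
    At ivy: go left to sage.
      Visit sage.
      At sage: go left to rose.
        rose is a leaf — visit rose.
      At sage: no right child.
    At ivy: go right to ash.
      ash is a leaf — visit ash.
  At reed: go right to lime.
    Visit lime.
    At lime: go left to fern.
      Visit fern.
      At fern: go left to bay.
        bay is a leaf — visit bay.
      At fern: no right child.
    At lime: go right to fig.
      Visit fig.
      At fig: no left child.
      At fig: go right to cedar.
        Visit cedar.
        At cedar: go left to aster.
          aster is a leaf — visit aster.
        At cedar: go right to rye.
          rye is a leaf — visit rye.
Full pre-order sequence: elm, iris, kale, reed, ivy, sage, rose, ash, lime, fern, bay, fig, cedar, aster, rye.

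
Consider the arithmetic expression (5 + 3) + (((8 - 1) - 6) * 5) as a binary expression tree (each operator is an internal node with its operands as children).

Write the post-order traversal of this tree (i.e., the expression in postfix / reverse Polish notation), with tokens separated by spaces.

Post-order on an expression tree gives postfix notation: for each operator, emit left operand, right operand, then the operator.

5 3 + 8 1 - 6 - 5 * +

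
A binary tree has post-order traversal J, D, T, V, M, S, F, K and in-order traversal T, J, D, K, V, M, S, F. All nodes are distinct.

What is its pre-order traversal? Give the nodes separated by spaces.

The last element of post-order is the root; it splits in-order into left and right subtrees.
Root K: left subtree has 3 nodes {T, J, D}, right has 4 {V, M, S, F}.
  Root T: left subtree has 0 nodes { }, right has 2 {J, D}.
    Root D: left subtree has 1 node {J}, right has 0 { }.
  Root F: left subtree has 3 nodes {V, M, S}, right has 0 { }.
    Root S: left subtree has 2 nodes {V, M}, right has 0 { }.
      Root M: left subtree has 1 node {V}, right has 0 { }.

K T D J F S M V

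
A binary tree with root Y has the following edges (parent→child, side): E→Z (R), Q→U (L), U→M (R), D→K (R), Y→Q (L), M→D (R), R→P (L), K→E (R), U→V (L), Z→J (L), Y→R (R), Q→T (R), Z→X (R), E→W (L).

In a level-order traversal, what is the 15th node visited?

X

Level-order visits nodes level by level from the root, left to right within each level.
Level 0: Y
Level 1: Q, R
Level 2: U, T, P
Level 3: V, M
Level 4: D
Level 5: K
Level 6: E
Level 7: W, Z
Level 8: J, X
Full level-order sequence: Y, Q, R, U, T, P, V, M, D, K, E, W, Z, J, X.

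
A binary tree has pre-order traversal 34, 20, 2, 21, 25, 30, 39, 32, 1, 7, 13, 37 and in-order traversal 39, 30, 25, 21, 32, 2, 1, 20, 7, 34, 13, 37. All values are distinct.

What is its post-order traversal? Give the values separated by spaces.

39 30 25 32 21 1 2 7 20 37 13 34

The first element of pre-order is the root; it splits in-order into left and right subtrees.
Root 34: left subtree has 9 nodes {39, 30, 25, 21, 32, 2, 1, 20, 7}, right has 2 {13, 37}.
  Root 20: left subtree has 7 nodes {39, 30, 25, 21, 32, 2, 1}, right has 1 {7}.
    Root 2: left subtree has 5 nodes {39, 30, 25, 21, 32}, right has 1 {1}.
      Root 21: left subtree has 3 nodes {39, 30, 25}, right has 1 {32}.
        Root 25: left subtree has 2 nodes {39, 30}, right has 0 { }.
          Root 30: left subtree has 1 node {39}, right has 0 { }.
  Root 13: left subtree has 0 nodes { }, right has 1 {37}.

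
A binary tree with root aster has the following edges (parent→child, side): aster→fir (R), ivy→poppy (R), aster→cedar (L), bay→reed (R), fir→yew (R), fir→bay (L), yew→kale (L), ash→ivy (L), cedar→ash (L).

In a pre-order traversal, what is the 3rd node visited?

Pre-order visits the node, then its left subtree, then its right subtree.
Visit aster.
At aster: go left to cedar.
  Visit cedar.
  At cedar: go left to ash.
    Visit ash.
    At ash: go left to ivy.
      Visit ivy.
      At ivy: no left child.
      At ivy: go right to poppy.
        poppy is a leaf — visit poppy.
    At ash: no right child.
  At cedar: no right child.
At aster: go right to fir.
  Visit fir.
  At fir: go left to bay.
    Visit bay.
    At bay: no left child.
    At bay: go right to reed.
      reed is a leaf — visit reed.
  At fir: go right to yew.
    Visit yew.
    At yew: go left to kale.
      kale is a leaf — visit kale.
    At yew: no right child.
Full pre-order sequence: aster, cedar, ash, ivy, poppy, fir, bay, reed, yew, kale.

ash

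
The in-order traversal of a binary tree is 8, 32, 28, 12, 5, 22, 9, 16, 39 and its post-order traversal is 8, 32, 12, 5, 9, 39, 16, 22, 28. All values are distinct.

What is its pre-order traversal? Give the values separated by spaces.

The last element of post-order is the root; it splits in-order into left and right subtrees.
Root 28: left subtree has 2 nodes {8, 32}, right has 6 {12, 5, 22, 9, 16, 39}.
  Root 32: left subtree has 1 node {8}, right has 0 { }.
  Root 22: left subtree has 2 nodes {12, 5}, right has 3 {9, 16, 39}.
    Root 5: left subtree has 1 node {12}, right has 0 { }.
    Root 16: left subtree has 1 node {9}, right has 1 {39}.

28 32 8 22 5 12 16 9 39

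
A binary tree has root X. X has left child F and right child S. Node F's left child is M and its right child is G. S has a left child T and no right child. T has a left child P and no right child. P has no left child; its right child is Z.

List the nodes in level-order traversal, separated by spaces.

X F S M G T P Z

Level-order visits nodes level by level from the root, left to right within each level.
Level 0: X
Level 1: F, S
Level 2: M, G, T
Level 3: P
Level 4: Z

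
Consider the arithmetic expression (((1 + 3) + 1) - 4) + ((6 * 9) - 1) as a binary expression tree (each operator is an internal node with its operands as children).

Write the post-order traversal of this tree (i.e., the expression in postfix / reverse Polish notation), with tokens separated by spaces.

1 3 + 1 + 4 - 6 9 * 1 - +

Post-order on an expression tree gives postfix notation: for each operator, emit left operand, right operand, then the operator.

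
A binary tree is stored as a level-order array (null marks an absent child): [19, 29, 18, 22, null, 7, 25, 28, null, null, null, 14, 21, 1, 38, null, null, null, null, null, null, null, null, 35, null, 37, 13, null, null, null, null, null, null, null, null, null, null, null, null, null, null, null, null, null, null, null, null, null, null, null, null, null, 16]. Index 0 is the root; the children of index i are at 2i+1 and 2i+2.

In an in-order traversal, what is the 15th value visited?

In-order visits the left subtree, then the node, then the right subtree.
At 19: go left to 29.
  At 29: go left to 22.
    At 22: go left to 28.
      28 is a leaf — visit 28.
    Visit 22.
    At 22: no right child.
  Visit 29.
  At 29: no right child.
Visit 19.
At 19: go right to 18.
  At 18: go left to 7.
    At 7: go left to 14.
      At 14: go left to 35.
        35 is a leaf — visit 35.
      Visit 14.
      At 14: no right child.
    Visit 7.
    At 7: go right to 21.
      At 21: go left to 37.
        At 37: no left child.
        Visit 37.
        At 37: go right to 16.
          16 is a leaf — visit 16.
      Visit 21.
      At 21: go right to 13.
        13 is a leaf — visit 13.
  Visit 18.
  At 18: go right to 25.
    At 25: go left to 1.
      1 is a leaf — visit 1.
    Visit 25.
    At 25: go right to 38.
      38 is a leaf — visit 38.
Full in-order sequence: 28, 22, 29, 19, 35, 14, 7, 37, 16, 21, 13, 18, 1, 25, 38.

38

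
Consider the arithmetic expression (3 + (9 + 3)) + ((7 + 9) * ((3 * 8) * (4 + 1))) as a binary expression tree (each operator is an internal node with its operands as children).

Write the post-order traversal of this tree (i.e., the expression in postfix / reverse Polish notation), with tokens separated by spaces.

Post-order on an expression tree gives postfix notation: for each operator, emit left operand, right operand, then the operator.

3 9 3 + + 7 9 + 3 8 * 4 1 + * * +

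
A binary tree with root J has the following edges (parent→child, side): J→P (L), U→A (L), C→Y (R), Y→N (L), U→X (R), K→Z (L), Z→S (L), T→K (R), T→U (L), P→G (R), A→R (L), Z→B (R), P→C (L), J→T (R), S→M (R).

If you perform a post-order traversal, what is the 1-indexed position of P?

5

Post-order visits the left subtree, then the right subtree, then the node.
At J: go left to P.
  At P: go left to C.
    At C: no left child.
    At C: go right to Y.
      At Y: go left to N.
        N is a leaf — visit N.
      At Y: no right child.
      Visit Y.
    Visit C.
  At P: go right to G.
    G is a leaf — visit G.
  Visit P.
At J: go right to T.
  At T: go left to U.
    At U: go left to A.
      At A: go left to R.
        R is a leaf — visit R.
      At A: no right child.
      Visit A.
    At U: go right to X.
      X is a leaf — visit X.
    Visit U.
  At T: go right to K.
    At K: go left to Z.
      At Z: go left to S.
        At S: no left child.
        At S: go right to M.
          M is a leaf — visit M.
        Visit S.
      At Z: go right to B.
        B is a leaf — visit B.
      Visit Z.
    At K: no right child.
    Visit K.
  Visit T.
Visit J.
Full post-order sequence: N, Y, C, G, P, R, A, X, U, M, S, B, Z, K, T, J.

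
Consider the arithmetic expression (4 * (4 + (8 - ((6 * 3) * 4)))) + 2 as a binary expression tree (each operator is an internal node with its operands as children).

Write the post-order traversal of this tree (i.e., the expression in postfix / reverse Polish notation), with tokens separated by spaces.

Post-order on an expression tree gives postfix notation: for each operator, emit left operand, right operand, then the operator.

4 4 8 6 3 * 4 * - + * 2 +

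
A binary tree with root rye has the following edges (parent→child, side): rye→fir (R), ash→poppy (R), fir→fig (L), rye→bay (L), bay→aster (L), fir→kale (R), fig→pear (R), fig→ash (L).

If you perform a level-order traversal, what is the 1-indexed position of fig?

5

Level-order visits nodes level by level from the root, left to right within each level.
Level 0: rye
Level 1: bay, fir
Level 2: aster, fig, kale
Level 3: ash, pear
Level 4: poppy
Full level-order sequence: rye, bay, fir, aster, fig, kale, ash, pear, poppy.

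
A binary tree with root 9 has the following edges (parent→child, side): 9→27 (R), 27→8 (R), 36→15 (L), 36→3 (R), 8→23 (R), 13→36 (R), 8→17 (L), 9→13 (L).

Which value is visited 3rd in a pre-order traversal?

36

Pre-order visits the node, then its left subtree, then its right subtree.
Visit 9.
At 9: go left to 13.
  Visit 13.
  At 13: no left child.
  At 13: go right to 36.
    Visit 36.
    At 36: go left to 15.
      15 is a leaf — visit 15.
    At 36: go right to 3.
      3 is a leaf — visit 3.
At 9: go right to 27.
  Visit 27.
  At 27: no left child.
  At 27: go right to 8.
    Visit 8.
    At 8: go left to 17.
      17 is a leaf — visit 17.
    At 8: go right to 23.
      23 is a leaf — visit 23.
Full pre-order sequence: 9, 13, 36, 15, 3, 27, 8, 17, 23.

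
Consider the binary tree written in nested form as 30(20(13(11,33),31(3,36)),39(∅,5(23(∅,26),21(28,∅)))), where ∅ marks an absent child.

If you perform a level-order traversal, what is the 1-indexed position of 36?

10

Level-order visits nodes level by level from the root, left to right within each level.
Level 0: 30
Level 1: 20, 39
Level 2: 13, 31, 5
Level 3: 11, 33, 3, 36, 23, 21
Level 4: 26, 28
Full level-order sequence: 30, 20, 39, 13, 31, 5, 11, 33, 3, 36, 23, 21, 26, 28.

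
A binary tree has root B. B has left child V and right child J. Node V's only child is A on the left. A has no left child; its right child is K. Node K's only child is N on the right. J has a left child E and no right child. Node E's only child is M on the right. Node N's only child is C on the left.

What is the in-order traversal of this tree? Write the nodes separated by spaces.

A K C N V B E M J

In-order visits the left subtree, then the node, then the right subtree.
At B: go left to V.
  At V: go left to A.
    At A: no left child.
    Visit A.
    At A: go right to K.
      At K: no left child.
      Visit K.
      At K: go right to N.
        At N: go left to C.
          C is a leaf — visit C.
        Visit N.
        At N: no right child.
  Visit V.
  At V: no right child.
Visit B.
At B: go right to J.
  At J: go left to E.
    At E: no left child.
    Visit E.
    At E: go right to M.
      M is a leaf — visit M.
  Visit J.
  At J: no right child.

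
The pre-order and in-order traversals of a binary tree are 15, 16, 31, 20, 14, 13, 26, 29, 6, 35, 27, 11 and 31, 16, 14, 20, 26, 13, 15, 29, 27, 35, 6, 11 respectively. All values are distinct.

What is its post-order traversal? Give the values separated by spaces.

The first element of pre-order is the root; it splits in-order into left and right subtrees.
Root 15: left subtree has 6 nodes {31, 16, 14, 20, 26, 13}, right has 5 {29, 27, 35, 6, 11}.
  Root 16: left subtree has 1 node {31}, right has 4 {14, 20, 26, 13}.
    Root 20: left subtree has 1 node {14}, right has 2 {26, 13}.
      Root 13: left subtree has 1 node {26}, right has 0 { }.
  Root 29: left subtree has 0 nodes { }, right has 4 {27, 35, 6, 11}.
    Root 6: left subtree has 2 nodes {27, 35}, right has 1 {11}.
      Root 35: left subtree has 1 node {27}, right has 0 { }.

31 14 26 13 20 16 27 35 11 6 29 15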